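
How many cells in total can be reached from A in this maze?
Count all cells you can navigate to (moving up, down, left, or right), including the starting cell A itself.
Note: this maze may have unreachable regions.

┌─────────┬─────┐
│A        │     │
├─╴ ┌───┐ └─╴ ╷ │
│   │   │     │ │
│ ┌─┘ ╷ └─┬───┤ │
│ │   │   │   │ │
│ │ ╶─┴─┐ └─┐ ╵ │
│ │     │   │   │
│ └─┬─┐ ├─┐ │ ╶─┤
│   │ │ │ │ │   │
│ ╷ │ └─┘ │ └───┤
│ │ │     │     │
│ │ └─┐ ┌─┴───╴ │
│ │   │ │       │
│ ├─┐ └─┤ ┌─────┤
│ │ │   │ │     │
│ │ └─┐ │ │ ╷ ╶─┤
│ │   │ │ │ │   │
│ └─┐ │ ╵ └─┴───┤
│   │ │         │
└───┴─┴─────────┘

Using BFS/flood-fill to find all reachable cells from A:
Maze size: 10 × 8 = 80 total cells
16 cell(s) are walled off and cannot be reached from A.
Reachable cells: 64

Reachable region (· marks reachable cells):

┌─────────┬─────┐
│A · · · ·│· · ·│
├─╴ ┌───┐ └─╴ ╷ │
│· ·│· ·│· · ·│·│
│ ┌─┘ ╷ └─┬───┤ │
│·│· ·│· ·│· ·│·│
│ │ ╶─┴─┐ └─┐ ╵ │
│·│· · ·│· ·│· ·│
│ └─┬─┐ ├─┐ │ ╶─┤
│· ·│ │·│ │·│· ·│
│ ╷ │ └─┘ │ └───┤
│·│·│     │· · ·│
│ │ └─┐ ┌─┴───╴ │
│·│· ·│ │· · · ·│
│ ├─┐ └─┤ ┌─────┤
│·│ │· ·│·│     │
│ │ └─┐ │ │ ╷ ╶─┤
│·│   │·│·│ │   │
│ └─┐ │ ╵ └─┴───┤
│· ·│ │· · · · ·│
└───┴─┴─────────┘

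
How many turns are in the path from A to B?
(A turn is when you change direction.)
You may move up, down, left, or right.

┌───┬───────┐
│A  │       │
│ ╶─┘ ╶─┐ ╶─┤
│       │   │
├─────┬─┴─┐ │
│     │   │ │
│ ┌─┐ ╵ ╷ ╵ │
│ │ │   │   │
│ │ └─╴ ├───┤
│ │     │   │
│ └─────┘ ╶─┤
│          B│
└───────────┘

Directions: down, right, right, up, right, right, down, right, down, down, left, up, left, down, left, up, left, left, down, down, down, right, right, right, right, right
Number of turns: 15

Solution:

┌───┬───────┐
│A  │↱ → ↓  │
│ ╶─┘ ╶─┐ ╶─┤
│↳ → ↑  │↳ ↓│
├─────┬─┴─┐ │
│↓ ← ↰│↓ ↰│↓│
│ ┌─┐ ╵ ╷ ╵ │
│↓│ │↑ ↲│↑ ↲│
│ │ └─╴ ├───┤
│↓│     │   │
│ └─────┘ ╶─┤
│↳ → → → → B│
└───────────┘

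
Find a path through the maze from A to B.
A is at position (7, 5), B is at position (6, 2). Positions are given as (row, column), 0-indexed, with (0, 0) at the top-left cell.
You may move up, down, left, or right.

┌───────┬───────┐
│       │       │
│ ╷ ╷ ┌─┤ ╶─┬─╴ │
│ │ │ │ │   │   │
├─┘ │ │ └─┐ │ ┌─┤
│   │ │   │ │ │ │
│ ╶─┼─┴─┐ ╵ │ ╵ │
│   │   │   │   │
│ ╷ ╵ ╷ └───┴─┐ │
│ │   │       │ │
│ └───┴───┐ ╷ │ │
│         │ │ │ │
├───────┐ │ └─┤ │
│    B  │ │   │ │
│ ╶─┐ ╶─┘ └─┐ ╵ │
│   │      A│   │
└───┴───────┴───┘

Finding the shortest path from (7, 5) to (6, 2):
Path length: 4 steps
Directions: left → left → left → up

Solution:

┌───────┬───────┐
│       │       │
│ ╷ ╷ ┌─┤ ╶─┬─╴ │
│ │ │ │ │   │   │
├─┘ │ │ └─┐ │ ┌─┤
│   │ │   │ │ │ │
│ ╶─┼─┴─┐ ╵ │ ╵ │
│   │   │   │   │
│ ╷ ╵ ╷ └───┴─┐ │
│ │   │       │ │
│ └───┴───┐ ╷ │ │
│         │ │ │ │
├───────┐ │ └─┤ │
│    B  │ │   │ │
│ ╶─┐ ╶─┘ └─┐ ╵ │
│   │↑ ← ← A│   │
└───┴───────┴───┘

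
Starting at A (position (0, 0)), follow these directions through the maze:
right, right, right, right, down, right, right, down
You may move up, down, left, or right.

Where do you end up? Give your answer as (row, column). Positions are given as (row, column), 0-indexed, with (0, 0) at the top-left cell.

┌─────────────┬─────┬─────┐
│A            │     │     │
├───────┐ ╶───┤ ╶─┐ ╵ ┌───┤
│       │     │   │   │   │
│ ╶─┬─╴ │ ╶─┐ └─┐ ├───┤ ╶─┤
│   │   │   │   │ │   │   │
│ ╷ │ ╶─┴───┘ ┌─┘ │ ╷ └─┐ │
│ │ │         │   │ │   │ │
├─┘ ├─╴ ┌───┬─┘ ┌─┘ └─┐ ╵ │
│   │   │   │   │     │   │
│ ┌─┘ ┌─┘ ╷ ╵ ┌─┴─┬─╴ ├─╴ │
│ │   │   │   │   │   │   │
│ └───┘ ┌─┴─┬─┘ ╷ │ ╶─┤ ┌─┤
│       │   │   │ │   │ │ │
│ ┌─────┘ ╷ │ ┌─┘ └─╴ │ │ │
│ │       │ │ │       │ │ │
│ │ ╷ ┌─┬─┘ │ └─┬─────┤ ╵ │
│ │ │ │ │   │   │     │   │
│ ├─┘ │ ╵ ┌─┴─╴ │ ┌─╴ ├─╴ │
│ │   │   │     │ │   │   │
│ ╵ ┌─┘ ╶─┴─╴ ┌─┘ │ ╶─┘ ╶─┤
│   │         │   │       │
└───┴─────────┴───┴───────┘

Following directions step by step:
Start: (0, 0)
  right: (0, 0) → (0, 1)
  right: (0, 1) → (0, 2)
  right: (0, 2) → (0, 3)
  right: (0, 3) → (0, 4)
  down: (0, 4) → (1, 4)
  right: (1, 4) → (1, 5)
  right: (1, 5) → (1, 6)
  down: (1, 6) → (2, 6)
Final position: (2, 6)

Path taken:

┌─────────────┬─────┬─────┐
│A → → → ↓    │     │     │
├───────┐ ╶───┤ ╶─┐ ╵ ┌───┤
│       │↳ → ↓│   │   │   │
│ ╶─┬─╴ │ ╶─┐ └─┐ ├───┤ ╶─┤
│   │   │   │B  │ │   │   │
│ ╷ │ ╶─┴───┘ ┌─┘ │ ╷ └─┐ │
│ │ │         │   │ │   │ │
├─┘ ├─╴ ┌───┬─┘ ┌─┘ └─┐ ╵ │
│   │   │   │   │     │   │
│ ┌─┘ ┌─┘ ╷ ╵ ┌─┴─┬─╴ ├─╴ │
│ │   │   │   │   │   │   │
│ └───┘ ┌─┴─┬─┘ ╷ │ ╶─┤ ┌─┤
│       │   │   │ │   │ │ │
│ ┌─────┘ ╷ │ ┌─┘ └─╴ │ │ │
│ │       │ │ │       │ │ │
│ │ ╷ ┌─┬─┘ │ └─┬─────┤ ╵ │
│ │ │ │ │   │   │     │   │
│ ├─┘ │ ╵ ┌─┴─╴ │ ┌─╴ ├─╴ │
│ │   │   │     │ │   │   │
│ ╵ ┌─┘ ╶─┴─╴ ┌─┘ │ ╶─┘ ╶─┤
│   │         │   │       │
└───┴─────────┴───┴───────┘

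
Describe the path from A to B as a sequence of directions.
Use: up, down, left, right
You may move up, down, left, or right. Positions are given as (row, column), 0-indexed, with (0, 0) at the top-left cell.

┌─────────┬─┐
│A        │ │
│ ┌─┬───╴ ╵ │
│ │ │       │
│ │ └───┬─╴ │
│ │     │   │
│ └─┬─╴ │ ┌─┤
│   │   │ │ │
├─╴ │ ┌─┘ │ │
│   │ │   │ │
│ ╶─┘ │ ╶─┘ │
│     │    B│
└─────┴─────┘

Finding the path and converting it to directions:
Path through cells: (0,0) → (0,1) → (0,2) → (0,3) → (0,4) → (1,4) → (1,5) → (2,5) → (2,4) → (3,4) → (4,4) → (4,3) → (5,3) → (5,4) → (5,5)
Directions: right, right, right, right, down, right, down, left, down, down, left, down, right, right

Solution:

┌─────────┬─┐
│A → → → ↓│ │
│ ┌─┬───╴ ╵ │
│ │ │    ↳ ↓│
│ │ └───┬─╴ │
│ │     │↓ ↲│
│ └─┬─╴ │ ┌─┤
│   │   │↓│ │
├─╴ │ ┌─┘ │ │
│   │ │↓ ↲│ │
│ ╶─┘ │ ╶─┘ │
│     │↳ → B│
└─────┴─────┘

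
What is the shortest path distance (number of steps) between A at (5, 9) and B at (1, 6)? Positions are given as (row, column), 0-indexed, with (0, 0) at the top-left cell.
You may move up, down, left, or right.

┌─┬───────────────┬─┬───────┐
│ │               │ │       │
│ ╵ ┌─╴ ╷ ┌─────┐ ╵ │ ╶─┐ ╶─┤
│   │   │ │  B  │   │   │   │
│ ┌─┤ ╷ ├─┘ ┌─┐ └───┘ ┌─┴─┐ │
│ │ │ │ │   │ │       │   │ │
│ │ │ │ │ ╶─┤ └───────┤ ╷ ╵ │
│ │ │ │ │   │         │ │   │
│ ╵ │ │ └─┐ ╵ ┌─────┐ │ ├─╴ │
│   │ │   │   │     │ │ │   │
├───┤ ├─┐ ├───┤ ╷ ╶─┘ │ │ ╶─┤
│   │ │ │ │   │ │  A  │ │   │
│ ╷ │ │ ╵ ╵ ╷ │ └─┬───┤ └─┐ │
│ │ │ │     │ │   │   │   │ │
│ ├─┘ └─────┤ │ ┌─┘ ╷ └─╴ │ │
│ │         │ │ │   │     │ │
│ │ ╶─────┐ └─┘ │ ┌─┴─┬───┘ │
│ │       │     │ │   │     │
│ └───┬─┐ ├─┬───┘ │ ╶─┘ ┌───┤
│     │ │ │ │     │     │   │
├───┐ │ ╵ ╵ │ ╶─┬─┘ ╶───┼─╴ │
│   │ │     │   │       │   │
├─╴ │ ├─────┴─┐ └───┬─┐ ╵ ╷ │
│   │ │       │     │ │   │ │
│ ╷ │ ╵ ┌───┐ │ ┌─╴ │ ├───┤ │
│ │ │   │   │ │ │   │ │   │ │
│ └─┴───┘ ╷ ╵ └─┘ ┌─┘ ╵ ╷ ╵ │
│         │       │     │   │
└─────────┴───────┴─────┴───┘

Finding path from (5, 9) to (1, 6):
Path: (5,9) → (5,10) → (4,10) → (3,10) → (3,9) → (3,8) → (3,7) → (3,6) → (4,6) → (4,5) → (3,5) → (3,4) → (2,4) → (2,5) → (1,5) → (1,6)
Distance: 15 steps

Solution:

┌─┬───────────────┬─┬───────┐
│ │               │ │       │
│ ╵ ┌─╴ ╷ ┌─────┐ ╵ │ ╶─┐ ╶─┤
│   │   │ │↱ B  │   │   │   │
│ ┌─┤ ╷ ├─┘ ┌─┐ └───┘ ┌─┴─┐ │
│ │ │ │ │↱ ↑│ │       │   │ │
│ │ │ │ │ ╶─┤ └───────┤ ╷ ╵ │
│ │ │ │ │↑ ↰│↓ ← ← ← ↰│ │   │
│ ╵ │ │ └─┐ ╵ ┌─────┐ │ ├─╴ │
│   │ │   │↑ ↲│     │↑│ │   │
├───┤ ├─┐ ├───┤ ╷ ╶─┘ │ │ ╶─┤
│   │ │ │ │   │ │  A ↑│ │   │
│ ╷ │ │ ╵ ╵ ╷ │ └─┬───┤ └─┐ │
│ │ │ │     │ │   │   │   │ │
│ ├─┘ └─────┤ │ ┌─┘ ╷ └─╴ │ │
│ │         │ │ │   │     │ │
│ │ ╶─────┐ └─┘ │ ┌─┴─┬───┘ │
│ │       │     │ │   │     │
│ └───┬─┐ ├─┬───┘ │ ╶─┘ ┌───┤
│     │ │ │ │     │     │   │
├───┐ │ ╵ ╵ │ ╶─┬─┘ ╶───┼─╴ │
│   │ │     │   │       │   │
├─╴ │ ├─────┴─┐ └───┬─┐ ╵ ╷ │
│   │ │       │     │ │   │ │
│ ╷ │ ╵ ┌───┐ │ ┌─╴ │ ├───┤ │
│ │ │   │   │ │ │   │ │   │ │
│ └─┴───┘ ╷ ╵ └─┘ ┌─┘ ╵ ╷ ╵ │
│         │       │     │   │
└─────────┴───────┴─────┴───┘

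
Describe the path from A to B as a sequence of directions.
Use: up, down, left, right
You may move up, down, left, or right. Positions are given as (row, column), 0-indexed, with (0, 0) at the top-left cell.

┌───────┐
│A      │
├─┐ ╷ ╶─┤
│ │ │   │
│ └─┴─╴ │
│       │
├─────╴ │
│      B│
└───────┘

Finding the path and converting it to directions:
Path through cells: (0,0) → (0,1) → (0,2) → (1,2) → (1,3) → (2,3) → (3,3)
Directions: right, right, down, right, down, down

Solution:

┌───────┐
│A → ↓  │
├─┐ ╷ ╶─┤
│ │ │↳ ↓│
│ └─┴─╴ │
│      ↓│
├─────╴ │
│      B│
└───────┘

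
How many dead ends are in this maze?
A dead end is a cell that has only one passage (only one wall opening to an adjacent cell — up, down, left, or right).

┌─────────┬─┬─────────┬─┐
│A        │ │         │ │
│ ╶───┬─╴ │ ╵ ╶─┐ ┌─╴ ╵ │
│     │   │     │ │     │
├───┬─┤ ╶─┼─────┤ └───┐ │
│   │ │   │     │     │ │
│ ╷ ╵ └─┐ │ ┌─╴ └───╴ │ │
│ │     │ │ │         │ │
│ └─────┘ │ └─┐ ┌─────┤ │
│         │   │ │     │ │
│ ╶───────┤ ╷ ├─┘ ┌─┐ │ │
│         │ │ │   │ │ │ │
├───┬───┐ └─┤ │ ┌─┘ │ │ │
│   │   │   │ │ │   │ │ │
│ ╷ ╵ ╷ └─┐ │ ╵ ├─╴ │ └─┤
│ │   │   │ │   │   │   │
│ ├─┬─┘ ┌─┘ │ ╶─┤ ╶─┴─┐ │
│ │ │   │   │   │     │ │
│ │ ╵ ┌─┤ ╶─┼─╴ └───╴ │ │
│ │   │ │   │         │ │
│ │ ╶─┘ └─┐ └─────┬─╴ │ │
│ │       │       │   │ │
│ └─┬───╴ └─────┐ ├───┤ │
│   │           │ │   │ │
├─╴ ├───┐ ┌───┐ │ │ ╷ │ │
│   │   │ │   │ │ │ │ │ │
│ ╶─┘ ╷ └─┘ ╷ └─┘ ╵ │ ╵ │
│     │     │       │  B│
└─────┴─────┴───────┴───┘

Checking each cell for number of passages:

Dead ends found at positions:
  (0, 5)
  (0, 11)
  (1, 2)
  (1, 7)
  (1, 9)
  (2, 2)
  (3, 3)
  (3, 6)
  (4, 7)
  (5, 5)
  (5, 9)
  (6, 8)
  (6, 11)
  (7, 4)
  (8, 1)
  (9, 3)
  (9, 6)
  (10, 9)
  (11, 2)
  (12, 4)
  (12, 7)
Total dead ends: 21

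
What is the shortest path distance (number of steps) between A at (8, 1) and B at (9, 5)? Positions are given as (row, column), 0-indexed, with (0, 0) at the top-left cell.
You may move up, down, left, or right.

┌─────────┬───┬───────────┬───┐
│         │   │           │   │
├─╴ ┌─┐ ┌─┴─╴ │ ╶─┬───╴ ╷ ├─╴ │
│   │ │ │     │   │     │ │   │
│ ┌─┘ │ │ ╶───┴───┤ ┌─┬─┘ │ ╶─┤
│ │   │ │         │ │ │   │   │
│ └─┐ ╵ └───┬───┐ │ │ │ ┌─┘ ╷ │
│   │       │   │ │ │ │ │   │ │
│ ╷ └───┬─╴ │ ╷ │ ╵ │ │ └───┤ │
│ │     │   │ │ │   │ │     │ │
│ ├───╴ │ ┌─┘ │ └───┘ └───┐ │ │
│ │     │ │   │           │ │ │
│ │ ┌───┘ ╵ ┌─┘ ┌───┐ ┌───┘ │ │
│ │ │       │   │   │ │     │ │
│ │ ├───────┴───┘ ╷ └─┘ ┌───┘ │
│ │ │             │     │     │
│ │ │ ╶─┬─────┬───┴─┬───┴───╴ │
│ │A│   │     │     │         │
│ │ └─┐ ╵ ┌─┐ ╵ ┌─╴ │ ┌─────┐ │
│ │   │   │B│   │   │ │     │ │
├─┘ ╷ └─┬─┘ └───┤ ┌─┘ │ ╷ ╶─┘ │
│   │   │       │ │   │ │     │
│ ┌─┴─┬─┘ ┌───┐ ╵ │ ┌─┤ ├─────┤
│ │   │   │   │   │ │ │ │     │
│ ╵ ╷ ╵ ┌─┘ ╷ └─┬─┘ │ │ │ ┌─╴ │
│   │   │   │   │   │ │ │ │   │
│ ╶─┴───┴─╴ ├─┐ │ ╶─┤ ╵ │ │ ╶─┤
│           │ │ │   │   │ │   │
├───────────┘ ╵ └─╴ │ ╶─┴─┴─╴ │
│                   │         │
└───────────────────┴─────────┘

Finding path from (8, 1) to (9, 5):
Path: (8,1) → (9,1) → (10,1) → (10,0) → (11,0) → (12,0) → (12,1) → (11,1) → (11,2) → (12,2) → (12,3) → (11,3) → (11,4) → (10,4) → (10,5) → (9,5)
Distance: 15 steps

Solution:

┌─────────┬───┬───────────┬───┐
│         │   │           │   │
├─╴ ┌─┐ ┌─┴─╴ │ ╶─┬───╴ ╷ ├─╴ │
│   │ │ │     │   │     │ │   │
│ ┌─┘ │ │ ╶───┴───┤ ┌─┬─┘ │ ╶─┤
│ │   │ │         │ │ │   │   │
│ └─┐ ╵ └───┬───┐ │ │ │ ┌─┘ ╷ │
│   │       │   │ │ │ │ │   │ │
│ ╷ └───┬─╴ │ ╷ │ ╵ │ │ └───┤ │
│ │     │   │ │ │   │ │     │ │
│ ├───╴ │ ┌─┘ │ └───┘ └───┐ │ │
│ │     │ │   │           │ │ │
│ │ ┌───┘ ╵ ┌─┘ ┌───┐ ┌───┘ │ │
│ │ │       │   │   │ │     │ │
│ │ ├───────┴───┘ ╷ └─┘ ┌───┘ │
│ │ │             │     │     │
│ │ │ ╶─┬─────┬───┴─┬───┴───╴ │
│ │A│   │     │     │         │
│ │ └─┐ ╵ ┌─┐ ╵ ┌─╴ │ ┌─────┐ │
│ │↓  │   │B│   │   │ │     │ │
├─┘ ╷ └─┬─┘ └───┤ ┌─┘ │ ╷ ╶─┘ │
│↓ ↲│   │↱ ↑    │ │   │ │     │
│ ┌─┴─┬─┘ ┌───┐ ╵ │ ┌─┤ ├─────┤
│↓│↱ ↓│↱ ↑│   │   │ │ │ │     │
│ ╵ ╷ ╵ ┌─┘ ╷ └─┬─┘ │ │ │ ┌─╴ │
│↳ ↑│↳ ↑│   │   │   │ │ │ │   │
│ ╶─┴───┴─╴ ├─┐ │ ╶─┤ ╵ │ │ ╶─┤
│           │ │ │   │   │ │   │
├───────────┘ ╵ └─╴ │ ╶─┴─┴─╴ │
│                   │         │
└───────────────────┴─────────┘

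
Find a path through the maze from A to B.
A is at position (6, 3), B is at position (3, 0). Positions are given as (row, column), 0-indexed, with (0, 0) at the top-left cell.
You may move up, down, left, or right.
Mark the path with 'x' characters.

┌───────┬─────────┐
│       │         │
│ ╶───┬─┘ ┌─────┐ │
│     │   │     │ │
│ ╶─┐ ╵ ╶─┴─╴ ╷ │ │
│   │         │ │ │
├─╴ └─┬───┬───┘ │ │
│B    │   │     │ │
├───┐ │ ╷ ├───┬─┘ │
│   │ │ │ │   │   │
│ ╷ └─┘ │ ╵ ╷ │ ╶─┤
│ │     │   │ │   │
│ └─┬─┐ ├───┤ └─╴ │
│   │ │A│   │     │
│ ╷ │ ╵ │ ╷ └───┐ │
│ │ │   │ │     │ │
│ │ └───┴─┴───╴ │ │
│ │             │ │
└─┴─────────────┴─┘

Finding the shortest path from (6, 3) to (3, 0):
Path length: 36 steps
Directions: up → up → up → right → down → down → right → up → right → down → down → right → right → up → left → up → right → up → up → up → up → left → left → left → left → down → left → down → left → up → left → left → down → right → down → left

Solution:

┌───────┬─────────┐
│       │x x x x x│
│ ╶───┬─┘ ┌─────┐ │
│x x x│x x│     │x│
│ ╶─┐ ╵ ╶─┴─╴ ╷ │ │
│x x│x x      │ │x│
├─╴ └─┬───┬───┘ │ │
│B x  │x x│     │x│
├───┐ │ ╷ ├───┬─┘ │
│   │ │x│x│x x│x x│
│ ╷ └─┘ │ ╵ ╷ │ ╶─┤
│ │    x│x x│x│x x│
│ └─┬─┐ ├───┤ └─╴ │
│   │ │A│   │x x x│
│ ╷ │ ╵ │ ╷ └───┐ │
│ │ │   │ │     │ │
│ │ └───┴─┴───╴ │ │
│ │             │ │
└─┴─────────────┴─┘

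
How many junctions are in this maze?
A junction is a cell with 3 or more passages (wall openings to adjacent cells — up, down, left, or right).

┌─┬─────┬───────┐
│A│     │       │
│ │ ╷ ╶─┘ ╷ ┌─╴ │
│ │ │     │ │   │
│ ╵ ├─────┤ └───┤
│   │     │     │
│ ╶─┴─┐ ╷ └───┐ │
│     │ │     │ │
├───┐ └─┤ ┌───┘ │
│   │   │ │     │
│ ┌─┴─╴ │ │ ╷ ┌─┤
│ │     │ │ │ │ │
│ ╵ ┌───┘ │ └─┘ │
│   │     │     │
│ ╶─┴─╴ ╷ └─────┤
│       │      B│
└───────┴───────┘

Checking each cell for number of passages:

Junctions found (3+ passages):
  (0, 2): 3 passages
  (0, 5): 3 passages
  (2, 0): 3 passages
  (2, 3): 3 passages
  (3, 4): 3 passages
  (4, 6): 3 passages
  (6, 0): 3 passages
  (6, 3): 3 passages
  (6, 4): 3 passages
Total junctions: 9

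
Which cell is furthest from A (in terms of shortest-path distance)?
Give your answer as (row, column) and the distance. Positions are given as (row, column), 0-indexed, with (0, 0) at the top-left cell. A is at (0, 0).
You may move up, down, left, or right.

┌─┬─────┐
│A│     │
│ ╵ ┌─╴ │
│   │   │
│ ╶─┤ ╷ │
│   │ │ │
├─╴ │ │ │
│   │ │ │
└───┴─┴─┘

Computing BFS distances from A to all cells:
Furthest cell: (3, 2)
Distance: 9 steps

Path from A to the furthest cell:

┌─┬─────┐
│A│↱ → ↓│
│ ╵ ┌─╴ │
│↳ ↑│↓ ↲│
│ ╶─┤ ╷ │
│   │↓│ │
├─╴ │ │ │
│   │B│ │
└───┴─┴─┘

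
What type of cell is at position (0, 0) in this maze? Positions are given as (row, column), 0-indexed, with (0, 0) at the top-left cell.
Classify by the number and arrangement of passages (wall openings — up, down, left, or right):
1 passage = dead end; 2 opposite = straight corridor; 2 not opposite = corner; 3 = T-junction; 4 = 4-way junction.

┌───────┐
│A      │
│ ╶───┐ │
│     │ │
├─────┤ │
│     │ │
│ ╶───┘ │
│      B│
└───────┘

Checking cell at (0, 0):
Number of passages: 2
Cell type: corner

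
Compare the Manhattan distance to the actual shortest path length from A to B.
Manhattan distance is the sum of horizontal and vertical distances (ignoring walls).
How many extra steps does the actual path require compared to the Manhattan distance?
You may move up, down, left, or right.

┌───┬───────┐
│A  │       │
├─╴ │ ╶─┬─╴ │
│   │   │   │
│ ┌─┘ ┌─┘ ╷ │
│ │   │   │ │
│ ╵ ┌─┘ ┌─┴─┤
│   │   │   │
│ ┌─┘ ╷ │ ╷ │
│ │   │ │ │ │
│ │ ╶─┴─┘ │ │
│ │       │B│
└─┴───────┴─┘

Manhattan distance: |5 - 0| + |5 - 0| = 10
Actual path length: 30
Extra steps: 30 - 10 = 20

Solution:

┌───┬───────┐
│A ↓│↱ → → ↓│
├─╴ │ ╶─┬─╴ │
│↓ ↲│↑  │↓ ↲│
│ ┌─┘ ┌─┘ ╷ │
│↓│↱ ↑│↓ ↲│ │
│ ╵ ┌─┘ ┌─┴─┤
│↳ ↑│↓ ↲│↱ ↓│
│ ┌─┘ ╷ │ ╷ │
│ │↓ ↲│ │↑│↓│
│ │ ╶─┴─┘ │ │
│ │↳ → → ↑│B│
└─┴───────┴─┘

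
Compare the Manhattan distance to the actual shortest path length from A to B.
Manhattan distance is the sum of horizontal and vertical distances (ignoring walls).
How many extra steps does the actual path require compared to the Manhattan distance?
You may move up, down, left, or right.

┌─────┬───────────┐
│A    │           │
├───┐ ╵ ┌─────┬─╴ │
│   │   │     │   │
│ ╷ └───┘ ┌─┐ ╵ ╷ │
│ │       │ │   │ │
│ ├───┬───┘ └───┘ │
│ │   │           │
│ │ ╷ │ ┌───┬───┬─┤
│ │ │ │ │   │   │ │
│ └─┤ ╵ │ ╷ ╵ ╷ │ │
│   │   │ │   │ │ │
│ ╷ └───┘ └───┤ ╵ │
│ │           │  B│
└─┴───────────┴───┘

Manhattan distance: |6 - 0| + |8 - 0| = 14
Actual path length: 42
Extra steps: 42 - 14 = 28

Solution:

┌─────┬───────────┐
│A → ↓│↱ → → → → ↓│
├───┐ ╵ ┌─────┬─╴ │
│↓ ↰│↳ ↑│↓ ← ↰│↓ ↲│
│ ╷ └───┘ ┌─┐ ╵ ╷ │
│↓│↑ ← ← ↲│ │↑ ↲│ │
│ ├───┬───┘ └───┘ │
│↓│   │           │
│ │ ╷ │ ┌───┬───┬─┤
│↓│ │ │ │↱ ↓│↱ ↓│ │
│ └─┤ ╵ │ ╷ ╵ ╷ │ │
│↳ ↓│   │↑│↳ ↑│↓│ │
│ ╷ └───┘ └───┤ ╵ │
│ │↳ → → ↑    │↳ B│
└─┴───────────┴───┘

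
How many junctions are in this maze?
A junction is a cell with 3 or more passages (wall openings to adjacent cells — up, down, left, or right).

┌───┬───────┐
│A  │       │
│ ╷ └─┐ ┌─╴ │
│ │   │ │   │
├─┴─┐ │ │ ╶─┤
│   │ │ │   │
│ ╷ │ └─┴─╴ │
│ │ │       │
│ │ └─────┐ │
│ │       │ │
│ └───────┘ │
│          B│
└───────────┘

Checking each cell for number of passages:

Junctions found (3+ passages):
  (0, 3): 3 passages
  (3, 5): 3 passages
Total junctions: 2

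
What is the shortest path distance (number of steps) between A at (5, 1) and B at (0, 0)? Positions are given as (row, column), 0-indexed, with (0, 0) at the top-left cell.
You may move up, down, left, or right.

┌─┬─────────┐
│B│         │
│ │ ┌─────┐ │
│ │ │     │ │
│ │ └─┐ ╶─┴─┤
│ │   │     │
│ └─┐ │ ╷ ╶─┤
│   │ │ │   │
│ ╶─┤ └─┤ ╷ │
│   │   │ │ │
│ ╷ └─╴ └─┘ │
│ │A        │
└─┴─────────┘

Finding path from (5, 1) to (0, 0):
Path: (5,1) → (4,1) → (4,0) → (3,0) → (2,0) → (1,0) → (0,0)
Distance: 6 steps

Solution:

┌─┬─────────┐
│B│         │
│ │ ┌─────┐ │
│↑│ │     │ │
│ │ └─┐ ╶─┴─┤
│↑│   │     │
│ └─┐ │ ╷ ╶─┤
│↑  │ │ │   │
│ ╶─┤ └─┤ ╷ │
│↑ ↰│   │ │ │
│ ╷ └─╴ └─┘ │
│ │A        │
└─┴─────────┘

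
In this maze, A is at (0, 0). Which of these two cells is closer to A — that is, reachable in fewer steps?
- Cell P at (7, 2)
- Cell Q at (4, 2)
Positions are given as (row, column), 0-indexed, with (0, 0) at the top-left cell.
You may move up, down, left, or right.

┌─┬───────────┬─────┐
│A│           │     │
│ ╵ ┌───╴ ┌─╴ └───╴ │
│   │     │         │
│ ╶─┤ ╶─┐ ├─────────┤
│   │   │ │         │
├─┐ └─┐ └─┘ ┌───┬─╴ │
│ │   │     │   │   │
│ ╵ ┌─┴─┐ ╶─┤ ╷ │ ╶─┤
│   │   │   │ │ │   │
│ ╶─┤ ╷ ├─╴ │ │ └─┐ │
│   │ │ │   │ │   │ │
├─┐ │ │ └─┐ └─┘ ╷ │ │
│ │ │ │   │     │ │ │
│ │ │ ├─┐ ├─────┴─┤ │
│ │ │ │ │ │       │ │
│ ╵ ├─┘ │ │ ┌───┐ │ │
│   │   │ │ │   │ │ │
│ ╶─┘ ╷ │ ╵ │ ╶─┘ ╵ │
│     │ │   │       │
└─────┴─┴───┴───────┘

Shortest path A → P at (7, 2): 47 steps
Shortest path A → Q at (4, 2): 44 steps

Q is closer (44 steps vs 47 steps).

Path to P:

┌─┬───────────┬─────┐
│A│↱ → → ↓    │     │
│ ╵ ┌───╴ ┌─╴ └───╴ │
│↳ ↑│↓ ← ↲│         │
│ ╶─┤ ╶─┐ ├─────────┤
│   │↳ ↓│ │↱ → → → ↓│
├─┐ └─┐ └─┘ ┌───┬─╴ │
│ │   │↳ → ↑│   │↓ ↲│
│ ╵ ┌─┴─┐ ╶─┤ ╷ │ ╶─┤
│   │↓ ↰│   │ │ │↳ ↓│
│ ╶─┤ ╷ ├─╴ │ │ └─┐ │
│   │↓│↑│   │ │   │↓│
├─┐ │ │ └─┐ └─┘ ╷ │ │
│ │ │↓│↑ ↰│     │ │↓│
│ │ │ ├─┐ ├─────┴─┤ │
│ │ │P│ │↑│↓ ← ← ↰│↓│
│ ╵ ├─┘ │ │ ┌───┐ │ │
│   │   │↑│↓│   │↑│↓│
│ ╶─┘ ╷ │ ╵ │ ╶─┘ ╵ │
│     │ │↑ ↲│    ↑ ↲│
└─────┴─┴───┴───────┘

Path to Q:

┌─┬───────────┬─────┐
│A│↱ → → ↓    │     │
│ ╵ ┌───╴ ┌─╴ └───╴ │
│↳ ↑│↓ ← ↲│         │
│ ╶─┤ ╶─┐ ├─────────┤
│   │↳ ↓│ │↱ → → → ↓│
├─┐ └─┐ └─┘ ┌───┬─╴ │
│ │   │↳ → ↑│   │↓ ↲│
│ ╵ ┌─┴─┐ ╶─┤ ╷ │ ╶─┤
│   │Q ↰│   │ │ │↳ ↓│
│ ╶─┤ ╷ ├─╴ │ │ └─┐ │
│   │ │↑│   │ │   │↓│
├─┐ │ │ └─┐ └─┘ ╷ │ │
│ │ │ │↑ ↰│     │ │↓│
│ │ │ ├─┐ ├─────┴─┤ │
│ │ │ │ │↑│↓ ← ← ↰│↓│
│ ╵ ├─┘ │ │ ┌───┐ │ │
│   │   │↑│↓│   │↑│↓│
│ ╶─┘ ╷ │ ╵ │ ╶─┘ ╵ │
│     │ │↑ ↲│    ↑ ↲│
└─────┴─┴───┴───────┘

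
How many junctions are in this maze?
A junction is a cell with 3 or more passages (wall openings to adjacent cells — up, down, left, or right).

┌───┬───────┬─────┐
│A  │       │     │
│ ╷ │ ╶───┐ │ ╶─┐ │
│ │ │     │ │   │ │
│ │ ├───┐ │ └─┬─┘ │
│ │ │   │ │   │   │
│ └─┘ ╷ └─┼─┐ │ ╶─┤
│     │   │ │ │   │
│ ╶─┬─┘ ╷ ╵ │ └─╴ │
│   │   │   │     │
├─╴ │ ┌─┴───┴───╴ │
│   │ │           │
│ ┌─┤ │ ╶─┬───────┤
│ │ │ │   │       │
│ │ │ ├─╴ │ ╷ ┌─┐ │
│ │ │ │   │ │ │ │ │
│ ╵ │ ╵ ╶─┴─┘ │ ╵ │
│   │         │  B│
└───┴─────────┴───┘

Checking each cell for number of passages:

Junctions found (3+ passages):
  (3, 0): 3 passages
  (3, 3): 3 passages
  (4, 8): 3 passages
  (6, 6): 3 passages
  (8, 3): 3 passages
Total junctions: 5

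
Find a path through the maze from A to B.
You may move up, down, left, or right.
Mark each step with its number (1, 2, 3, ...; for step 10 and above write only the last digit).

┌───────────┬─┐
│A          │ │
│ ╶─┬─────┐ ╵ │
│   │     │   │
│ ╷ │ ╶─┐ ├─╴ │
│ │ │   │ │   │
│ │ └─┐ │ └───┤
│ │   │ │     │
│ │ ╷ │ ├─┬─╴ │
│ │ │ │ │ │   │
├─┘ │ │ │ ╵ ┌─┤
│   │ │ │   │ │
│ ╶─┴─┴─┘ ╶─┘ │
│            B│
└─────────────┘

Finding the shortest path through the maze:
Path length: 14 steps
Directions: down → right → down → down → down → down → left → down → right → right → right → right → right → right

Solution:

┌───────────┬─┐
│A          │ │
│ ╶─┬─────┐ ╵ │
│1 2│     │   │
│ ╷ │ ╶─┐ ├─╴ │
│ │3│   │ │   │
│ │ └─┐ │ └───┤
│ │4  │ │     │
│ │ ╷ │ ├─┬─╴ │
│ │5│ │ │ │   │
├─┘ │ │ │ ╵ ┌─┤
│7 6│ │ │   │ │
│ ╶─┴─┴─┘ ╶─┘ │
│8 9 0 1 2 3 B│
└─────────────┘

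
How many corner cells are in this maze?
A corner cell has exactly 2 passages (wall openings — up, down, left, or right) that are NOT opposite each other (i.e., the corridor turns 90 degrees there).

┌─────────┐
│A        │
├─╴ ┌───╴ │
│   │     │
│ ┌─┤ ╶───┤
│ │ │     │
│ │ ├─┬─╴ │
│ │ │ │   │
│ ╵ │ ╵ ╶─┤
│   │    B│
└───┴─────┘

Counting corner cells (2 non-opposite passages):
Total corners: 12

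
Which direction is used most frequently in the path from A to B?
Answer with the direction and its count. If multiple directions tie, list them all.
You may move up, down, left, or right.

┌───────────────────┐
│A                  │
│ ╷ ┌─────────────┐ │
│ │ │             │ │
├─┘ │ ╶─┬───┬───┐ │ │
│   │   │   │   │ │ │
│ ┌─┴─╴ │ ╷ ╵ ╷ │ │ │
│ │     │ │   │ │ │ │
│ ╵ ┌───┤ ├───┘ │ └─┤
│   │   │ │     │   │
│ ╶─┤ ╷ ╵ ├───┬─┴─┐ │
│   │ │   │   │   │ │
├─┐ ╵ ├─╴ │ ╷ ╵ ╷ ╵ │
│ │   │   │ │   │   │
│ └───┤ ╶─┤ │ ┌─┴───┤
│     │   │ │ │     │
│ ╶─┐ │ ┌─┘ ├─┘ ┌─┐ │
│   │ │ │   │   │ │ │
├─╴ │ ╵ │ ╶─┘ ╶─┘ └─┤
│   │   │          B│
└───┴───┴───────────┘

Directions: right, down, down, left, down, down, right, up, right, right, up, left, up, right, right, right, right, right, right, down, down, down, right, down, down, left, up, left, down, left, up, left, down, down, down, left, down, right, right, right, right, right
Counts: {'right': 16, 'down': 14, 'left': 7, 'up': 5}
Most common: right (16 times)

Solution:

┌───────────────────┐
│A ↓                │
│ ╷ ┌─────────────┐ │
│ │↓│↱ → → → → → ↓│ │
├─┘ │ ╶─┬───┬───┐ │ │
│↓ ↲│↑ ↰│   │   │↓│ │
│ ┌─┴─╴ │ ╷ ╵ ╷ │ │ │
│↓│↱ → ↑│ │   │ │↓│ │
│ ╵ ┌───┤ ├───┘ │ └─┤
│↳ ↑│   │ │     │↳ ↓│
│ ╶─┤ ╷ ╵ ├───┬─┴─┐ │
│   │ │   │↓ ↰│↓ ↰│↓│
├─┐ ╵ ├─╴ │ ╷ ╵ ╷ ╵ │
│ │   │   │↓│↑ ↲│↑ ↲│
│ └───┤ ╶─┤ │ ┌─┴───┤
│     │   │↓│ │     │
│ ╶─┐ │ ┌─┘ ├─┘ ┌─┐ │
│   │ │ │↓ ↲│   │ │ │
├─╴ │ ╵ │ ╶─┘ ╶─┘ └─┤
│   │   │↳ → → → → B│
└───┴───┴───────────┘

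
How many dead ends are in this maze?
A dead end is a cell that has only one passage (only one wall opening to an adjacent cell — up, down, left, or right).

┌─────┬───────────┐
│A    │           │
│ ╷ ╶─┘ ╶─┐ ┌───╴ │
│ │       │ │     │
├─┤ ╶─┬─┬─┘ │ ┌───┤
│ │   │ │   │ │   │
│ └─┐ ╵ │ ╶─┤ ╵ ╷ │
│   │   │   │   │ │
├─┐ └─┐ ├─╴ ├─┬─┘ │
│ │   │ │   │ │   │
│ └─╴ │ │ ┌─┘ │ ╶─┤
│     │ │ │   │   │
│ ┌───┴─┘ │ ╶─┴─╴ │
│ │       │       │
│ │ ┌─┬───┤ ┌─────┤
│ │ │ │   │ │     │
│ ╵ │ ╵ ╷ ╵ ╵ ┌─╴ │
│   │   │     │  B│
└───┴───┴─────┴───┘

Checking each cell for number of passages:

Dead ends found at positions:
  (0, 2)
  (1, 0)
  (1, 4)
  (2, 0)
  (2, 3)
  (4, 0)
  (4, 6)
  (5, 3)
  (7, 2)
  (8, 7)
Total dead ends: 10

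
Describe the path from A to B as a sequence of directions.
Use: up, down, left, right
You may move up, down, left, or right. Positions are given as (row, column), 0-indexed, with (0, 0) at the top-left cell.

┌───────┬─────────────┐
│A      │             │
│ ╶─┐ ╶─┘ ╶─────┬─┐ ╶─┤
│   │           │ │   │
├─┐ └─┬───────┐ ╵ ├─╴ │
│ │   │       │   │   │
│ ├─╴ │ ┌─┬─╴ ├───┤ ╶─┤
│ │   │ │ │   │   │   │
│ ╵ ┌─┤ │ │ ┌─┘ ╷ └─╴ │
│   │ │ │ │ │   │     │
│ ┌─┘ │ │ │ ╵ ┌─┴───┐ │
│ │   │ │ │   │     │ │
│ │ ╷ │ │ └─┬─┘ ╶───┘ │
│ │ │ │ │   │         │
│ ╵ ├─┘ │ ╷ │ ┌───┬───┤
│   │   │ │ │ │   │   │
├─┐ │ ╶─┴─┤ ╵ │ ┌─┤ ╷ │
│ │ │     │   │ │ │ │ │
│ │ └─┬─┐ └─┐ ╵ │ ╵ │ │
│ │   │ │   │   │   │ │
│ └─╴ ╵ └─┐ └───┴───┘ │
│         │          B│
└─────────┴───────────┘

Finding the path and converting it to directions:
Path through cells: (0,0) → (0,1) → (0,2) → (1,2) → (1,3) → (1,4) → (0,4) → (0,5) → (0,6) → (0,7) → (0,8) → (0,9) → (1,9) → (1,10) → (2,10) → (2,9) → (3,9) → (3,10) → (4,10) → (4,9) → (4,8) → (3,8) → (3,7) → (4,7) → (4,6) → (5,6) → (5,5) → (4,5) → (3,5) → (3,6) → (2,6) → (2,5) → (2,4) → (2,3) → (3,3) → (4,3) → (5,3) → (6,3) → (7,3) → (7,2) → (8,2) → (8,3) → (8,4) → (9,4) → (9,5) → (10,5) → (10,6) → (10,7) → (10,8) → (10,9) → (10,10)
Directions: right, right, down, right, right, up, right, right, right, right, right, down, right, down, left, down, right, down, left, left, up, left, down, left, down, left, up, up, right, up, left, left, left, down, down, down, down, down, left, down, right, right, down, right, down, right, right, right, right, right

Solution:

┌───────┬─────────────┐
│A → ↓  │↱ → → → → ↓  │
│ ╶─┐ ╶─┘ ╶─────┬─┐ ╶─┤
│   │↳ → ↑      │ │↳ ↓│
├─┐ └─┬───────┐ ╵ ├─╴ │
│ │   │↓ ← ← ↰│   │↓ ↲│
│ ├─╴ │ ┌─┬─╴ ├───┤ ╶─┤
│ │   │↓│ │↱ ↑│↓ ↰│↳ ↓│
│ ╵ ┌─┤ │ │ ┌─┘ ╷ └─╴ │
│   │ │↓│ │↑│↓ ↲│↑ ← ↲│
│ ┌─┘ │ │ │ ╵ ┌─┴───┐ │
│ │   │↓│ │↑ ↲│     │ │
│ │ ╷ │ │ └─┬─┘ ╶───┘ │
│ │ │ │↓│   │         │
│ ╵ ├─┘ │ ╷ │ ┌───┬───┤
│   │↓ ↲│ │ │ │   │   │
├─┐ │ ╶─┴─┤ ╵ │ ┌─┤ ╷ │
│ │ │↳ → ↓│   │ │ │ │ │
│ │ └─┬─┐ └─┐ ╵ │ ╵ │ │
│ │   │ │↳ ↓│   │   │ │
│ └─╴ ╵ └─┐ └───┴───┘ │
│         │↳ → → → → B│
└─────────┴───────────┘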